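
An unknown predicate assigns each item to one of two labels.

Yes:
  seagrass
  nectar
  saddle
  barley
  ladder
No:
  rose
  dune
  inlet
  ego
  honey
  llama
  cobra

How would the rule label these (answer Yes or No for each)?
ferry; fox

No, No

Rule: length ≥ 6. This holds for each 'Yes' example and fails for each 'No' one.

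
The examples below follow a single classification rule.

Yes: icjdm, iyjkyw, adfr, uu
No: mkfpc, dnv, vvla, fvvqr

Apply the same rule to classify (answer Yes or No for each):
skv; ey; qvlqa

All 'Yes' examples share one property — starts with a vowel — and every 'No' example lacks it.
skv: starts with 's' — fails the rule, so No.
ey: starts with 'e' — satisfies this, so Yes.
qvlqa: starts with 'q' — fails the rule, so No.

No, Yes, No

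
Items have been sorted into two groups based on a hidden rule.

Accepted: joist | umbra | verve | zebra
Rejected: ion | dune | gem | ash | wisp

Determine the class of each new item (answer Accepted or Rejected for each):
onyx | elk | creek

Rejected, Rejected, Accepted

'Accepted' ⟺ length 5.
onyx: Rejected (length 4).
elk: Rejected (length 3).
creek: Accepted (length 5).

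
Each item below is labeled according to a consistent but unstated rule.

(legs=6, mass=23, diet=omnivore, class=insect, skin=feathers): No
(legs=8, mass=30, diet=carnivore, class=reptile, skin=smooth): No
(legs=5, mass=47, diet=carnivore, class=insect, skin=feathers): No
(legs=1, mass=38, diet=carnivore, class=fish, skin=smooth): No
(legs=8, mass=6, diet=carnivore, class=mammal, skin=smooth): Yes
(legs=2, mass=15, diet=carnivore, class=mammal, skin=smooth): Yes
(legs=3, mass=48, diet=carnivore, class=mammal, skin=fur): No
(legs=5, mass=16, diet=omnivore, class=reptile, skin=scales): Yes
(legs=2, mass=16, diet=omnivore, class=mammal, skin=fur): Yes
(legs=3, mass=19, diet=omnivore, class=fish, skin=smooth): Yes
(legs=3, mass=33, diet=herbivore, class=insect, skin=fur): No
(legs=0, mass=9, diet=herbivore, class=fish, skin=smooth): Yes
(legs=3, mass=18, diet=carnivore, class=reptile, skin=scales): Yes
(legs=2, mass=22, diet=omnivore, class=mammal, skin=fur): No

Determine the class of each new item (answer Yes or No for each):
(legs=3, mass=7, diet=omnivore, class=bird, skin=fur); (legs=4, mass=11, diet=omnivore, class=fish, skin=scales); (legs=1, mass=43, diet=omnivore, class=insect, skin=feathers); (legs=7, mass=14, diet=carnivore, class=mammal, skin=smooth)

Yes, Yes, No, Yes

The pattern is that an item is 'Yes' exactly when: mass ≤ 19.
(legs=3, mass=7, diet=omnivore, class=bird, skin=fur): mass = 7 — meets the rule, so Yes. (legs=4, mass=11, diet=omnivore, class=fish, skin=scales): mass = 11 — meets the rule, so Yes. (legs=1, mass=43, diet=omnivore, class=insect, skin=feathers): mass = 43 — doesn't qualify, so No. (legs=7, mass=14, diet=carnivore, class=mammal, skin=smooth): mass = 14 — meets the rule, so Yes.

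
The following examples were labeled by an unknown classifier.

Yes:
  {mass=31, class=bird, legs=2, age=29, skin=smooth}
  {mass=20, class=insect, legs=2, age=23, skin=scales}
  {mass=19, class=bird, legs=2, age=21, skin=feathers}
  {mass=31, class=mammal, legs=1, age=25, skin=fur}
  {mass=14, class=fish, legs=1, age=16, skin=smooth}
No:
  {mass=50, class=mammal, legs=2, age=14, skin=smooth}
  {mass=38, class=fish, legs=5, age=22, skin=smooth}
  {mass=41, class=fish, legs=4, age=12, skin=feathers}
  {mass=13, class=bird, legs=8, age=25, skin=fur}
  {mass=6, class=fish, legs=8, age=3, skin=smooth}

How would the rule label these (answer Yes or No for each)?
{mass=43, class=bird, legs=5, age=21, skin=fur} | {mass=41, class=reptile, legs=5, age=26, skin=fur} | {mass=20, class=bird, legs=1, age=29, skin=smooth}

No, No, Yes

One predicate separates the groups cleanly: age ≥ 16 AND legs ≤ 2.
{mass=43, class=bird, legs=5, age=21, skin=fur}: No (age = 21, legs = 5).
{mass=41, class=reptile, legs=5, age=26, skin=fur}: No (age = 26, legs = 5).
{mass=20, class=bird, legs=1, age=29, skin=smooth}: Yes (age = 29, legs = 1).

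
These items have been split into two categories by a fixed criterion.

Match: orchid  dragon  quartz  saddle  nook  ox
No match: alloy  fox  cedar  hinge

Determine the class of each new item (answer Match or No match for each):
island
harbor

All 'Match' examples share one property — even length — and every 'No match' example lacks it.
Match: island, since length 6.
Match: harbor, since length 6.

Match, Match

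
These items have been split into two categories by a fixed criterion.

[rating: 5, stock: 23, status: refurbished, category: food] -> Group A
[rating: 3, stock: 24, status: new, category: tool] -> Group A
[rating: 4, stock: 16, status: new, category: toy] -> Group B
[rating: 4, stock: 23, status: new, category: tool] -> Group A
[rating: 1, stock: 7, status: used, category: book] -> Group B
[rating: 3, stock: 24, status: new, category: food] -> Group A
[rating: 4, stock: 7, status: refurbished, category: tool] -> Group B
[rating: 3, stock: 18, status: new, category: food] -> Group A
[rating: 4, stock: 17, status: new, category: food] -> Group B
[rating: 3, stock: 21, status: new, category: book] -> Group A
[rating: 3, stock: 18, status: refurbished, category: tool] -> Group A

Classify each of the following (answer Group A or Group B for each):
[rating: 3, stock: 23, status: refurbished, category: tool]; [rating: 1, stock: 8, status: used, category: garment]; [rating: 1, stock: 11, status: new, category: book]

The pattern is that an item is 'Group A' exactly when: stock ≥ 18.
[rating: 3, stock: 23, status: refurbished, category: tool]: Group A (stock = 23). [rating: 1, stock: 8, status: used, category: garment]: Group B (stock = 8). [rating: 1, stock: 11, status: new, category: book]: Group B (stock = 11).

Group A, Group B, Group B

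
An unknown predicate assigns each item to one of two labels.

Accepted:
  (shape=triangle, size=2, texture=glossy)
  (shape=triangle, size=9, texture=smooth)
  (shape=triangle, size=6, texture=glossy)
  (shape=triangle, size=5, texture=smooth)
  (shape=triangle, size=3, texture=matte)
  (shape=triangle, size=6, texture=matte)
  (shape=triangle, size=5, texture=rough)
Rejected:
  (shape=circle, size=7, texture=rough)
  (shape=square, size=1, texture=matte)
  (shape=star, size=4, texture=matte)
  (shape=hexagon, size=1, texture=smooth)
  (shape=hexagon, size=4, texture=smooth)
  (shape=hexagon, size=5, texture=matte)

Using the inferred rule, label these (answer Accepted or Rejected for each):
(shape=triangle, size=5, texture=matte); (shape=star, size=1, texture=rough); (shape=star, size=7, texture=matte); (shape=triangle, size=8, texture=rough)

Accepted, Rejected, Rejected, Accepted

Checking candidate rules against both groups, what survives is: shape is triangle.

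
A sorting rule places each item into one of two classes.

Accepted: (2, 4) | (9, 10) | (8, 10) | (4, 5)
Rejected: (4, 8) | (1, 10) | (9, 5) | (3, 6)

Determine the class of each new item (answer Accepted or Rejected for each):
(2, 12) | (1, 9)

The distinguishing property — |first − second| ≤ 2 — holds for all the 'Accepted' cases and none of the 'Rejected' cases.
(2, 12) → |2−12| = 10 → Rejected. (1, 9) → |1−9| = 8 → Rejected.

Rejected, Rejected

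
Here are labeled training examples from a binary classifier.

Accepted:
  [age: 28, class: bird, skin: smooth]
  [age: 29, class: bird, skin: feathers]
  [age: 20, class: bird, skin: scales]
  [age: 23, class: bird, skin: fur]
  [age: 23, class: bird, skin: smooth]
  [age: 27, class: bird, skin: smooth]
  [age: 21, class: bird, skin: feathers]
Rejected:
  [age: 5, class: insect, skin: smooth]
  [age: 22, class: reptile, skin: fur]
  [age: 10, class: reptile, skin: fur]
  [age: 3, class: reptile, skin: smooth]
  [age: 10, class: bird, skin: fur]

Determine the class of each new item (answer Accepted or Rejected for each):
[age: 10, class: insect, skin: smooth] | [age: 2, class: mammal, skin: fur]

The distinguishing property — class is bird AND age ≥ 20 — holds for all the 'Accepted' cases and none of the 'Rejected' cases.

Rejected, Rejected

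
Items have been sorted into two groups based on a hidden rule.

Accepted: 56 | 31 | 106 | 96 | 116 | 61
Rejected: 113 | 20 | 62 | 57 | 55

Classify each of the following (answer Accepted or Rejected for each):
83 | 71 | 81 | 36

Rejected, Accepted, Accepted, Accepted

The simplest hypothesis consistent with all the labels is: ≡ 1 (mod 5).
Rejected: 83, since 83 mod 5 = 3. Accepted: 71, since 71 mod 5 = 1. Accepted: 81, since 81 mod 5 = 1. Accepted: 36, since 36 mod 5 = 1.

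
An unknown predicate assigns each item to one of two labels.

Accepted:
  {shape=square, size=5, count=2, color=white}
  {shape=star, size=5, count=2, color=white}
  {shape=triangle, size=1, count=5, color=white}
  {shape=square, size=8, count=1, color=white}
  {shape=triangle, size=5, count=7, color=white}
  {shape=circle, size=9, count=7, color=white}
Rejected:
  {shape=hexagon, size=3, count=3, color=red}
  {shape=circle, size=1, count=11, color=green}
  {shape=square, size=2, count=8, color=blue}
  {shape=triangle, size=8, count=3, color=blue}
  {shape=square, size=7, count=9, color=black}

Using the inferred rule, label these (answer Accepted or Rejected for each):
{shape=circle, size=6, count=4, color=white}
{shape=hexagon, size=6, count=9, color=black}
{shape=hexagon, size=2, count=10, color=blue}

Accepted, Rejected, Rejected

A rule that fits every label: color is white — true of each 'Accepted' example, false of each 'Rejected' one.
{shape=circle, size=6, count=4, color=white}: color is white — passes, so Accepted.
{shape=hexagon, size=6, count=9, color=black}: color is black — fails this test, so Rejected.
{shape=hexagon, size=2, count=10, color=blue}: color is blue — fails this test, so Rejected.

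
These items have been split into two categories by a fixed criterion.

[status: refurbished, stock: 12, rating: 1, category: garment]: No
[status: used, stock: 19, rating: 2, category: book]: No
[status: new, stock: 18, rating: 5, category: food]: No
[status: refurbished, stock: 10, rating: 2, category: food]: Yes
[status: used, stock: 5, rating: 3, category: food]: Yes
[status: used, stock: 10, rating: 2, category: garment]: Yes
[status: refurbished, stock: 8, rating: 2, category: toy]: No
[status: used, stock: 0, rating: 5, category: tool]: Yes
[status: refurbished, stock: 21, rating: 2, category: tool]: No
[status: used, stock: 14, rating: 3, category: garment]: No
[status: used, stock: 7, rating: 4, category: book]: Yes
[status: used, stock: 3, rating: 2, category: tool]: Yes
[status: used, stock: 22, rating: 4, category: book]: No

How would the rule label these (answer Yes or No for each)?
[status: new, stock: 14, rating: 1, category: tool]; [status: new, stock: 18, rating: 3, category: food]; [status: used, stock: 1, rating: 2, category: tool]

No, No, Yes

'Yes' ⟺ stock ≤ 7 OR stock = 10.
No: [status: new, stock: 14, rating: 1, category: tool], since stock = 14.
No: [status: new, stock: 18, rating: 3, category: food], since stock = 18.
Yes: [status: used, stock: 1, rating: 2, category: tool], since stock = 1.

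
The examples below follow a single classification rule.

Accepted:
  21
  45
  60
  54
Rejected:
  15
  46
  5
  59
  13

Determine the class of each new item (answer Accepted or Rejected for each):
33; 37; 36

The distinguishing property — multiple of 3 AND at least 21 — holds for all the 'Accepted' cases and none of the 'Rejected' cases.

Accepted, Rejected, Accepted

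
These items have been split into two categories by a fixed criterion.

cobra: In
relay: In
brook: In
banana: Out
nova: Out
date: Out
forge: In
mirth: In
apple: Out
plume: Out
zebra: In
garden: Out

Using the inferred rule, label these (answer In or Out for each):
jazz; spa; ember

Out, Out, In

One predicate separates the groups cleanly: odd length AND contains 'r'.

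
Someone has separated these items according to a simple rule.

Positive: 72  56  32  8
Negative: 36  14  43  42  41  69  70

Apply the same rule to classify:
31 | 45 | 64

Negative, Negative, Positive

Every 'Positive' example satisfies: multiple of 8. None of the 'Negative' examples do.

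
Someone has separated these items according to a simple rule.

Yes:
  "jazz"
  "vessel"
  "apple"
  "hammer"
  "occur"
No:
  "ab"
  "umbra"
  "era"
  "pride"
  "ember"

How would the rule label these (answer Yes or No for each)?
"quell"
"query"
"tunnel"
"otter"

'Yes' ⟺ has a double letter.
"quell" → 'll' doubled → Yes. "query" → no doubled letter → No. "tunnel" → 'nn' doubled → Yes. "otter" → 'tt' doubled → Yes.

Yes, No, Yes, Yes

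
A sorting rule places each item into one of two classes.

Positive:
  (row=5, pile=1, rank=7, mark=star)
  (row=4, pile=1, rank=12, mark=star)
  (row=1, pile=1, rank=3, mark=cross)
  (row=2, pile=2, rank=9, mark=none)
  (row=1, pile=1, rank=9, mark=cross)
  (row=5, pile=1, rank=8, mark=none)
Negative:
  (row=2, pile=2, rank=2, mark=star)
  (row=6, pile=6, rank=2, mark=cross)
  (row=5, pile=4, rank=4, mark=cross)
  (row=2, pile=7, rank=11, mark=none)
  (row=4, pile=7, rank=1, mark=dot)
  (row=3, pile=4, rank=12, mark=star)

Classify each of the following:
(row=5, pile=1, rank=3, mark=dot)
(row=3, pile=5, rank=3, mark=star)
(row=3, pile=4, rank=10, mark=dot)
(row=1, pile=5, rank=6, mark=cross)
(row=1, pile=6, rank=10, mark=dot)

The rule appears to be: pile ≤ 2 AND rank ≥ 3.

Positive, Negative, Negative, Negative, Negative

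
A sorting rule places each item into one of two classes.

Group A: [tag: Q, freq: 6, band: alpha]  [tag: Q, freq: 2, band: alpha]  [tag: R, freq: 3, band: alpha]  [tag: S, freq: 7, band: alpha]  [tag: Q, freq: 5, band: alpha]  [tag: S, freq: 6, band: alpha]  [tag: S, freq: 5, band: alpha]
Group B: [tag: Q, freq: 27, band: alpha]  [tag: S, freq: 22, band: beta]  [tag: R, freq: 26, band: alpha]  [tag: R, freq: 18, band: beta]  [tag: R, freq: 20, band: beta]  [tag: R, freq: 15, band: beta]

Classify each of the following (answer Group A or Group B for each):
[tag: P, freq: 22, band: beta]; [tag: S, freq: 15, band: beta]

Group B, Group B

All 'Group A' examples share one property — freq ≤ 7 — and every 'Group B' example lacks it.
Group B: [tag: P, freq: 22, band: beta], since freq = 22.
Group B: [tag: S, freq: 15, band: beta], since freq = 15.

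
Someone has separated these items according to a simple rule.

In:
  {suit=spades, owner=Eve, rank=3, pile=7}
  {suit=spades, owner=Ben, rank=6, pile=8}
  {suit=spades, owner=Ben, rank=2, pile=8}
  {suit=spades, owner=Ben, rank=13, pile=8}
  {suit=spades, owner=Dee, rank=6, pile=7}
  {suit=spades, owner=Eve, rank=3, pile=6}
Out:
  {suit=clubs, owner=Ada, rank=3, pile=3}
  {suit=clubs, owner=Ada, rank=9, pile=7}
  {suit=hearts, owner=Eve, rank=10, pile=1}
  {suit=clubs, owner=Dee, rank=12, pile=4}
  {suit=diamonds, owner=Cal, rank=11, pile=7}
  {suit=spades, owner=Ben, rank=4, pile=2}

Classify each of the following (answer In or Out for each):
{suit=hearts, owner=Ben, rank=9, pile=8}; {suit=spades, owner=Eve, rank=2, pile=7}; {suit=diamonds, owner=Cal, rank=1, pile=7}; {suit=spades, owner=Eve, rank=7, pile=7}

All 'In' examples share one property — suit is spades AND pile ≥ 3 — and every 'Out' example lacks it.

Out, In, Out, In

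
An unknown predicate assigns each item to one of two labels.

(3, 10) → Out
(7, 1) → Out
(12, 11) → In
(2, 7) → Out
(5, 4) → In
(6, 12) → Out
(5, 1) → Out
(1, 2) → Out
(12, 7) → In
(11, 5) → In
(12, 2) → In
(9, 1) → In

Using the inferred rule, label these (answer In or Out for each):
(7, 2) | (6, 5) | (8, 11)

The common property of the 'In' items is: first > second AND sum ≥ 9. No 'Out' item has it.

In, In, Out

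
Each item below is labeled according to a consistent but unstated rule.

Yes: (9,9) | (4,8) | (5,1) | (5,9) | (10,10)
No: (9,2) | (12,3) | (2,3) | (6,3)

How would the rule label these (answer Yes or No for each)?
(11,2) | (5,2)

No, No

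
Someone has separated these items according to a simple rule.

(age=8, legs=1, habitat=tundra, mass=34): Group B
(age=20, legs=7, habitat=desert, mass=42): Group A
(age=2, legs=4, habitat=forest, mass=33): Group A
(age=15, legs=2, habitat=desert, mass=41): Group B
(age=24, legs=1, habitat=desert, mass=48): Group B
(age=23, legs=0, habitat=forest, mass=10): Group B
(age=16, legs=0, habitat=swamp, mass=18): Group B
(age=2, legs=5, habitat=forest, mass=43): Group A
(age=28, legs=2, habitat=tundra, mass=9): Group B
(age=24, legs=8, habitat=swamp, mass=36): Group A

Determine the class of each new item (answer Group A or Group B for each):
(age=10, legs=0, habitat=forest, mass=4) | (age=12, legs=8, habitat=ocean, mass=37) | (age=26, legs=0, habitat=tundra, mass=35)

Group B, Group A, Group B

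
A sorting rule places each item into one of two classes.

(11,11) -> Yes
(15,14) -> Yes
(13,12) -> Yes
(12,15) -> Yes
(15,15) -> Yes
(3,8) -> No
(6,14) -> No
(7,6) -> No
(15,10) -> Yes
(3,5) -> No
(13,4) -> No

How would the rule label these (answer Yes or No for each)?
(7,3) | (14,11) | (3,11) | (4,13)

No, Yes, No, No

The classifier is using: sum ≥ 22.
(7,3) — 7+3 = 10, hence No.
(14,11) — 14+11 = 25, hence Yes.
(3,11) — 3+11 = 14, hence No.
(4,13) — 4+13 = 17, hence No.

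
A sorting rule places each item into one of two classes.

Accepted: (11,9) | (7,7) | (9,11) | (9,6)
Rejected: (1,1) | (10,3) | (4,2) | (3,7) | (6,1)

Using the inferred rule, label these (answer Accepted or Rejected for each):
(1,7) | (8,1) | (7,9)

Rejected, Rejected, Accepted

The classifier is using: sum ≥ 14.
(1,7) → 1+7 = 8 → Rejected.
(8,1) → 8+1 = 9 → Rejected.
(7,9) → 7+9 = 16 → Accepted.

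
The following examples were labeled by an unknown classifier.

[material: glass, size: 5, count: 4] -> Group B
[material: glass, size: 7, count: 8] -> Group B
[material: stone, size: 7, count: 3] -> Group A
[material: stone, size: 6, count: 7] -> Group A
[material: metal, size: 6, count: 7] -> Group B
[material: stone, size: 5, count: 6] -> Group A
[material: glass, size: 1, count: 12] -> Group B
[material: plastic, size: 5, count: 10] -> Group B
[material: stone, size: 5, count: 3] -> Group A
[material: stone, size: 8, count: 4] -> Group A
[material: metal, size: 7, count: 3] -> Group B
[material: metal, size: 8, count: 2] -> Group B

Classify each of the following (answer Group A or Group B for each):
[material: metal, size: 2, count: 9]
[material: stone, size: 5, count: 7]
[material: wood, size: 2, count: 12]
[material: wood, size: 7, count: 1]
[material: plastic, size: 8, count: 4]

One predicate separates the groups cleanly: material is stone.

Group B, Group A, Group B, Group B, Group B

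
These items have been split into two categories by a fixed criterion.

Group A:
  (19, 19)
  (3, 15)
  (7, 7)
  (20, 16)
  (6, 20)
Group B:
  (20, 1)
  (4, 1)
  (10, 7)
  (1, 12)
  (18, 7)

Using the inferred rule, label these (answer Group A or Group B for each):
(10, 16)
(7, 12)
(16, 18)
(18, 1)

The distinguishing property — sum is even — holds for all the 'Group A' cases and none of the 'Group B' cases.

Group A, Group B, Group A, Group B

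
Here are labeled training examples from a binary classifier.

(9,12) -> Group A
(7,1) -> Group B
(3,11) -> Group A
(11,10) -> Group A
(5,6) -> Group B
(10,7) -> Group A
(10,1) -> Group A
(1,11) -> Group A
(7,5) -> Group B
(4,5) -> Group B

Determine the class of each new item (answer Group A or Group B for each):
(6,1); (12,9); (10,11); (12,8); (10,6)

Group B, Group A, Group A, Group A, Group A

The simplest hypothesis consistent with all the labels is: max ≥ 9.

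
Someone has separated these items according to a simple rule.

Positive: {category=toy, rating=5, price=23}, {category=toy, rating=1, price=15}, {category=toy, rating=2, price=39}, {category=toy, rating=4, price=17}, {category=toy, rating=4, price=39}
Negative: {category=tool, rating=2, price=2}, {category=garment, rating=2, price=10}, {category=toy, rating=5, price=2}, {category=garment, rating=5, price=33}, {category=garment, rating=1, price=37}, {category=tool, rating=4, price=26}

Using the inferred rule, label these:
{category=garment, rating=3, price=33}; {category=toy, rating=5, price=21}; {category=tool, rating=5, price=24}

Negative, Positive, Negative

A rule that fits every label: category is toy AND price ≥ 10 — true of each 'Positive' example, false of each 'Negative' one.
{category=garment, rating=3, price=33}: category is garment, price = 33, doesn't qualify → Negative.
{category=toy, rating=5, price=21}: category is toy, price = 21, has this property → Positive.
{category=tool, rating=5, price=24}: category is tool, price = 24, doesn't qualify → Negative.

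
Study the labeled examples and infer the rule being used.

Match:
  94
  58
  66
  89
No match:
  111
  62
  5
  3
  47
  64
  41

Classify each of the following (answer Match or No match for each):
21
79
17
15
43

Every 'Match' example satisfies: digit sum ≥ 12. None of the 'No match' examples do.
21 — digit sum 2+1 = 3, hence No match. 79 — digit sum 7+9 = 16, hence Match. 17 — digit sum 1+7 = 8, hence No match. 15 — digit sum 1+5 = 6, hence No match. 43 — digit sum 4+3 = 7, hence No match.

No match, Match, No match, No match, No match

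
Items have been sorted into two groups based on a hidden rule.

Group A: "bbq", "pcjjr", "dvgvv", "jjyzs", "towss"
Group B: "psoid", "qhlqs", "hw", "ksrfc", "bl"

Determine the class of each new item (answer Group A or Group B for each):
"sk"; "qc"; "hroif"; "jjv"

Group B, Group B, Group B, Group A

One predicate separates the groups cleanly: has a double letter.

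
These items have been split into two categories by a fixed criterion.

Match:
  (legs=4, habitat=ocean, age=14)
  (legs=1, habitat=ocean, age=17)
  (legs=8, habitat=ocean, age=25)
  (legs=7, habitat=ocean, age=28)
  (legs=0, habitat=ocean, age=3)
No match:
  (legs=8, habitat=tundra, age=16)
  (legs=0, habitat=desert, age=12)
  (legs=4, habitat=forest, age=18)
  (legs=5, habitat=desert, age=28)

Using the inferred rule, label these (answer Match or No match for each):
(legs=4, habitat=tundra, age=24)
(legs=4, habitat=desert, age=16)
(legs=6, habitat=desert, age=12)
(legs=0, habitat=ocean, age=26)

No match, No match, No match, Match

The common property of the 'Match' items is: habitat is ocean. No 'No match' item has it.
No match: (legs=4, habitat=tundra, age=24), since habitat is tundra.
No match: (legs=4, habitat=desert, age=16), since habitat is desert.
No match: (legs=6, habitat=desert, age=12), since habitat is desert.
Match: (legs=0, habitat=ocean, age=26), since habitat is ocean.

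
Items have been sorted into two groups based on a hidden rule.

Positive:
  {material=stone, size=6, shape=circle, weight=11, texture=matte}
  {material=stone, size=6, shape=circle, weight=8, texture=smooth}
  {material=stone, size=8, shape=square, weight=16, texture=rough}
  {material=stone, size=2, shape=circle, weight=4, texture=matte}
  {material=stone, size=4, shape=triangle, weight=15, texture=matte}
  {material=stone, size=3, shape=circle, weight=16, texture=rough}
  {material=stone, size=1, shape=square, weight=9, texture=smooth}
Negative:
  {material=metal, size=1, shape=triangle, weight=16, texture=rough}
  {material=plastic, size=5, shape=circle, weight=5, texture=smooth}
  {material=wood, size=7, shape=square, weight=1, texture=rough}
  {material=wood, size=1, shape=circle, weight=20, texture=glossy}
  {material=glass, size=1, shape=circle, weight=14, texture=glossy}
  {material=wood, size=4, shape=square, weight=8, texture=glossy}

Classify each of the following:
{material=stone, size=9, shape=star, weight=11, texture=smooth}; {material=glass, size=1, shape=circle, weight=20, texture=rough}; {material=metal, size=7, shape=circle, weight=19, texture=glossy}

Looking at the examples, the only property every 'Positive' case has and every 'Negative' case lacks is: material is stone.
{material=stone, size=9, shape=star, weight=11, texture=smooth}: Positive (material is stone). {material=glass, size=1, shape=circle, weight=20, texture=rough}: Negative (material is glass). {material=metal, size=7, shape=circle, weight=19, texture=glossy}: Negative (material is metal).

Positive, Negative, Negative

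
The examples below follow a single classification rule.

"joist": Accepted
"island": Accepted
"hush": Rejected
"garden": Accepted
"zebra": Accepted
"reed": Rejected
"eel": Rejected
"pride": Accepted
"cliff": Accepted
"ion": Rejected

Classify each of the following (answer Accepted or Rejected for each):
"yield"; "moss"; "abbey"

Accepted, Rejected, Accepted

A rule that fits every label: length ≥ 5 — true of each 'Accepted' example, false of each 'Rejected' one.
"yield" → length 5 → Accepted. "moss" → length 4 → Rejected. "abbey" → length 5 → Accepted.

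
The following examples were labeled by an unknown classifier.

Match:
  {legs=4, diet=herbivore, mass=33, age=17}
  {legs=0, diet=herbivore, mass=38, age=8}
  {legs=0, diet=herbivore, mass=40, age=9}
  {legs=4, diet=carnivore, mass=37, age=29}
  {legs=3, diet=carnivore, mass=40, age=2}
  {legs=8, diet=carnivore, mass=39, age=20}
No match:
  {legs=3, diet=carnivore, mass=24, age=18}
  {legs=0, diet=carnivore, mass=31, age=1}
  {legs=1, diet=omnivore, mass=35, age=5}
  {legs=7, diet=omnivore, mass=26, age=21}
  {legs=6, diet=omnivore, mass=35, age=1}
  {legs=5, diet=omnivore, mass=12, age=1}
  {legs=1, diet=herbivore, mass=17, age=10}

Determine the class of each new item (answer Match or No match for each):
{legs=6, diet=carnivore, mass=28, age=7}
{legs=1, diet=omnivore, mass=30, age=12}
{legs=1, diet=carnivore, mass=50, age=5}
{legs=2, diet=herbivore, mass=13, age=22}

No match, No match, Match, No match

The pattern is that an item is 'Match' exactly when: age = 17 OR mass ≥ 37.
No match: {legs=6, diet=carnivore, mass=28, age=7}, since age = 7, mass = 28.
No match: {legs=1, diet=omnivore, mass=30, age=12}, since age = 12, mass = 30.
Match: {legs=1, diet=carnivore, mass=50, age=5}, since age = 5, mass = 50.
No match: {legs=2, diet=herbivore, mass=13, age=22}, since age = 22, mass = 13.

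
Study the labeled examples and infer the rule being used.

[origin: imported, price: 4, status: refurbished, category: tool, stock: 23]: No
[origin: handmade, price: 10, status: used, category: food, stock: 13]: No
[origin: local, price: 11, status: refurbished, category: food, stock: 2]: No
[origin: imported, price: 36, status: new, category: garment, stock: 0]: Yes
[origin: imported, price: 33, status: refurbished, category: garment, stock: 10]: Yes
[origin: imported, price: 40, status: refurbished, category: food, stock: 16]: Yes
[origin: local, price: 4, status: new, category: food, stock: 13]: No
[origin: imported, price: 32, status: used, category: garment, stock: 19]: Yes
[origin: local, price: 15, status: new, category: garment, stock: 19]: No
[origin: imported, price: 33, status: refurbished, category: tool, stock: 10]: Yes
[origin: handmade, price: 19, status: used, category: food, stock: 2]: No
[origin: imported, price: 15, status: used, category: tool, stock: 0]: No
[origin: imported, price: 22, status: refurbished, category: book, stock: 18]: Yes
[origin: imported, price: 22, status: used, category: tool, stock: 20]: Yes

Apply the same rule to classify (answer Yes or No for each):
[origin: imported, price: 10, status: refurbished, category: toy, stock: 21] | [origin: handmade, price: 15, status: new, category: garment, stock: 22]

The rule appears to be: price ≥ 22.
[origin: imported, price: 10, status: refurbished, category: toy, stock: 21] — price = 10, hence No.
[origin: handmade, price: 15, status: new, category: garment, stock: 22] — price = 15, hence No.

No, No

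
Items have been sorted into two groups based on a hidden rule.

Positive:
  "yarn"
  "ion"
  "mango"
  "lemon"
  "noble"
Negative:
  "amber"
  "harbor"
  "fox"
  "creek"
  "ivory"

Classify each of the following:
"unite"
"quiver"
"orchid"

Positive, Negative, Negative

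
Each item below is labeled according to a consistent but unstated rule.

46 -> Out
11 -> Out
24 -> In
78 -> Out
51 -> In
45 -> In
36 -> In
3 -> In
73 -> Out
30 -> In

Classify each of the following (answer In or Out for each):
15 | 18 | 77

The common property of the 'In' items is: multiple of 3 AND at most 51. No 'Out' item has it.
In: 15, since 15 = 3·5, 15 ≤ 51. In: 18, since 18 = 3·6, 18 ≤ 51. Out: 77, since 77 = 3·25 + 2, 77 > 51.

In, In, Out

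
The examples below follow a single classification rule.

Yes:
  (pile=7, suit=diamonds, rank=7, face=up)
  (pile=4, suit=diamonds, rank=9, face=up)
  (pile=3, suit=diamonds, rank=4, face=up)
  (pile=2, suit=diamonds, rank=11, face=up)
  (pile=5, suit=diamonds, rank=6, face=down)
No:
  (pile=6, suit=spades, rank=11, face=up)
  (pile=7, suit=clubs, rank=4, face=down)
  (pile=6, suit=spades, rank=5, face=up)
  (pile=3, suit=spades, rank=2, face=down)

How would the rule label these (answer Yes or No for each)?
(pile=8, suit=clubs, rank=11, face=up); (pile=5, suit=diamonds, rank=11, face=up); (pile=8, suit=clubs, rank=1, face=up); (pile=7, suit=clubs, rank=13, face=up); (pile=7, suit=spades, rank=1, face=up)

The simplest hypothesis consistent with all the labels is: suit is diamonds.
(pile=8, suit=clubs, rank=11, face=up) → suit is clubs → No.
(pile=5, suit=diamonds, rank=11, face=up) → suit is diamonds → Yes.
(pile=8, suit=clubs, rank=1, face=up) → suit is clubs → No.
(pile=7, suit=clubs, rank=13, face=up) → suit is clubs → No.
(pile=7, suit=spades, rank=1, face=up) → suit is spades → No.

No, Yes, No, No, No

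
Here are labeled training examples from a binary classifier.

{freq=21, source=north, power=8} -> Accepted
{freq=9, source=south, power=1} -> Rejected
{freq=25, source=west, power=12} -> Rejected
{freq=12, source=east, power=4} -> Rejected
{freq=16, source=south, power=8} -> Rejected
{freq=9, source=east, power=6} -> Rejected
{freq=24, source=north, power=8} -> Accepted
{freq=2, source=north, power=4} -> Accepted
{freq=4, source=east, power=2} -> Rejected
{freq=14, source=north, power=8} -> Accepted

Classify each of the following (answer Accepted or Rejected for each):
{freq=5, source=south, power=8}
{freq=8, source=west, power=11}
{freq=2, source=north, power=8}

Rejected, Rejected, Accepted

Rule: source is north. This holds for each 'Accepted' example and fails for each 'Rejected' one.
Rejected: {freq=5, source=south, power=8}, since source is south.
Rejected: {freq=8, source=west, power=11}, since source is west.
Accepted: {freq=2, source=north, power=8}, since source is north.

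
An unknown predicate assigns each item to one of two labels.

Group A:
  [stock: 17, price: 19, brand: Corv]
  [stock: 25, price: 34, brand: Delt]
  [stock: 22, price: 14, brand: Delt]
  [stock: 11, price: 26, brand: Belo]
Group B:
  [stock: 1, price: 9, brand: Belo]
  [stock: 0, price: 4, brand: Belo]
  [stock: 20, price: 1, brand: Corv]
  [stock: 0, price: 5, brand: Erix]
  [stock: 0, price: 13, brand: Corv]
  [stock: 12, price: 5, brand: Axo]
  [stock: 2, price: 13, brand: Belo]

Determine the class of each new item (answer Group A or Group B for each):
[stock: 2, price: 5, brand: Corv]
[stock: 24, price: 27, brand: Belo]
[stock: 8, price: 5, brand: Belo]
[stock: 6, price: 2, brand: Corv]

Group B, Group A, Group B, Group B

Rule: price ≥ 14. This holds for each 'Group A' example and fails for each 'Group B' one.
[stock: 2, price: 5, brand: Corv]: Group B (price = 5). [stock: 24, price: 27, brand: Belo]: Group A (price = 27). [stock: 8, price: 5, brand: Belo]: Group B (price = 5). [stock: 6, price: 2, brand: Corv]: Group B (price = 2).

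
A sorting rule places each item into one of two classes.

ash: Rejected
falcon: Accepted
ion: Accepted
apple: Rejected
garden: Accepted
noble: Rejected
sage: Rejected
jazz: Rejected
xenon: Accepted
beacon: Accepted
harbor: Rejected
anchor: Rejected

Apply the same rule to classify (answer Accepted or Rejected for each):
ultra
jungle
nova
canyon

Rejected, Rejected, Rejected, Accepted

A rule that fits every label: ends with 'n' — true of each 'Accepted' example, false of each 'Rejected' one.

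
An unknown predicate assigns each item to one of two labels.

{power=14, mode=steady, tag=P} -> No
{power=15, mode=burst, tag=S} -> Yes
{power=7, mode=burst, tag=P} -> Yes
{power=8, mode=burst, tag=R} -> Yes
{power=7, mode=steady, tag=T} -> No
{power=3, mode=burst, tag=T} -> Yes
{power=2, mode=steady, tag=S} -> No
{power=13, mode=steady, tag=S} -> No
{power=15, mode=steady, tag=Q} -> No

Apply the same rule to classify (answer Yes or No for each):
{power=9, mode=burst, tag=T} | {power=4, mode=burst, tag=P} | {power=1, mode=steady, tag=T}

Yes, Yes, No

One predicate separates the groups cleanly: mode is burst.
{power=9, mode=burst, tag=T}: Yes (mode is burst). {power=4, mode=burst, tag=P}: Yes (mode is burst). {power=1, mode=steady, tag=T}: No (mode is steady).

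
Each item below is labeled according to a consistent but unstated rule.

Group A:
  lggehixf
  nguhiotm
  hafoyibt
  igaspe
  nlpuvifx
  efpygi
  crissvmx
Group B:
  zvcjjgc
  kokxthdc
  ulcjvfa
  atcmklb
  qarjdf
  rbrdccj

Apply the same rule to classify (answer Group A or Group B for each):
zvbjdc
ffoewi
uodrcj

Every 'Group A' example satisfies: contains 'i'. None of the 'Group B' examples do.

Group B, Group A, Group B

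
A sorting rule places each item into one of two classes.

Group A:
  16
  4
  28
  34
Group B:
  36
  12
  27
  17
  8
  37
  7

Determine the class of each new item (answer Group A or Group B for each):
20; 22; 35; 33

Group B, Group A, Group B, Group B

Rule: ≡ 4 (mod 6). This holds for each 'Group A' example and fails for each 'Group B' one.
20 → 20 mod 6 = 2 → Group B.
22 → 22 mod 6 = 4 → Group A.
35 → 35 mod 6 = 5 → Group B.
33 → 33 mod 6 = 3 → Group B.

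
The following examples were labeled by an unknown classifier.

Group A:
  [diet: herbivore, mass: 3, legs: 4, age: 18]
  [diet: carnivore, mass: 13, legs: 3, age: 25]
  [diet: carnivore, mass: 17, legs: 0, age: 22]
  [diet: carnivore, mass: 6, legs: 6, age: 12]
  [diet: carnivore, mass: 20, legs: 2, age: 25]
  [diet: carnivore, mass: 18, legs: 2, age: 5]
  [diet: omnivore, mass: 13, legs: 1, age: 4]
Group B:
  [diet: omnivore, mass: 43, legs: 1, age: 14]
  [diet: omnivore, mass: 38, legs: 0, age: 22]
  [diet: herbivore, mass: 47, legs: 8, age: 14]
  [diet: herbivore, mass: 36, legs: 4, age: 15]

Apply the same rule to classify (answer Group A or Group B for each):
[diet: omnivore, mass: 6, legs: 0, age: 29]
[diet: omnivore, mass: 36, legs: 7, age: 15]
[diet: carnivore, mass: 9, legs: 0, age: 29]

Group A, Group B, Group A

Every 'Group A' example satisfies: mass ≤ 20. None of the 'Group B' examples do.
[diet: omnivore, mass: 6, legs: 0, age: 29] → mass = 6 → Group A.
[diet: omnivore, mass: 36, legs: 7, age: 15] → mass = 36 → Group B.
[diet: carnivore, mass: 9, legs: 0, age: 29] → mass = 9 → Group A.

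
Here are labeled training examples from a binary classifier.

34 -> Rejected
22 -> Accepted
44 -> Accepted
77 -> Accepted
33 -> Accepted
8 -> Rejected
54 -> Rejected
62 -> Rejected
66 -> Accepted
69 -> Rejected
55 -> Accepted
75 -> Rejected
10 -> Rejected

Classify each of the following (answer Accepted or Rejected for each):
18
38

Rejected, Rejected

The pattern is that an item is 'Accepted' exactly when: multiple of 11.
18: 18 = 11·1 + 7 — doesn't match, so Rejected. 38: 38 = 11·3 + 5 — doesn't match, so Rejected.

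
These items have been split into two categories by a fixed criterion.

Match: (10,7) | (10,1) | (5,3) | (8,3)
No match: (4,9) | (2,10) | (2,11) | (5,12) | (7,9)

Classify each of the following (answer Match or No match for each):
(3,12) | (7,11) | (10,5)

No match, No match, Match

The classifier is using: first > second.
(3,12): 3 < 12 — fails the rule, so No match. (7,11): 7 < 11 — fails the rule, so No match. (10,5): 10 > 5 — passes, so Match.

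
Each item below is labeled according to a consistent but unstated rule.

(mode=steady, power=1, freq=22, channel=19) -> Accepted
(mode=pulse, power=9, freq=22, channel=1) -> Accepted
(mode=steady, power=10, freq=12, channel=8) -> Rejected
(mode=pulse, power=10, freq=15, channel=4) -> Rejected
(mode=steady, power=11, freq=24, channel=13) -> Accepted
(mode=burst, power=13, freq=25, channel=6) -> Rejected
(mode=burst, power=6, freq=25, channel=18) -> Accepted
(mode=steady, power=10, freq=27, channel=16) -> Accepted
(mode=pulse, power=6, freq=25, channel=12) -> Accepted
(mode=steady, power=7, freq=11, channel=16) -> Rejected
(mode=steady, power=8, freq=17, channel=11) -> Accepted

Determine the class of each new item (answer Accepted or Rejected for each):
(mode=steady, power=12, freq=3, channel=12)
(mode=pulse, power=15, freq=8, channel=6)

Rejected, Rejected

Rule: freq ≥ 17 AND power ≤ 11. This holds for each 'Accepted' example and fails for each 'Rejected' one.
(mode=steady, power=12, freq=3, channel=12): freq = 3, power = 12 — does not pass, so Rejected.
(mode=pulse, power=15, freq=8, channel=6): freq = 8, power = 15 — does not pass, so Rejected.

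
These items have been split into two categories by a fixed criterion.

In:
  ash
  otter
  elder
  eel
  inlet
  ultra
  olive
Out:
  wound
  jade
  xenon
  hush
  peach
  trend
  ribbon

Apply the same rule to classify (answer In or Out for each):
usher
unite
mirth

In, In, Out

Every 'In' example satisfies: starts with a vowel. None of the 'Out' examples do.
usher: starts with 'u', has this property → In.
unite: starts with 'u', has this property → In.
mirth: starts with 'm', does not satisfy this → Out.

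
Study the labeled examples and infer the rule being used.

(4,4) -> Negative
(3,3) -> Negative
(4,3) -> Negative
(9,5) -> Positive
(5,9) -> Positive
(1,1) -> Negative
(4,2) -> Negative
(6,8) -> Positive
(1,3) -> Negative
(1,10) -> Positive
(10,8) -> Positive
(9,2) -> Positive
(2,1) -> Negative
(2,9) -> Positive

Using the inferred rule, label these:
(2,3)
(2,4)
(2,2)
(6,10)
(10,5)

Negative, Negative, Negative, Positive, Positive

The common property of the 'Positive' items is: sum ≥ 11. No 'Negative' item has it.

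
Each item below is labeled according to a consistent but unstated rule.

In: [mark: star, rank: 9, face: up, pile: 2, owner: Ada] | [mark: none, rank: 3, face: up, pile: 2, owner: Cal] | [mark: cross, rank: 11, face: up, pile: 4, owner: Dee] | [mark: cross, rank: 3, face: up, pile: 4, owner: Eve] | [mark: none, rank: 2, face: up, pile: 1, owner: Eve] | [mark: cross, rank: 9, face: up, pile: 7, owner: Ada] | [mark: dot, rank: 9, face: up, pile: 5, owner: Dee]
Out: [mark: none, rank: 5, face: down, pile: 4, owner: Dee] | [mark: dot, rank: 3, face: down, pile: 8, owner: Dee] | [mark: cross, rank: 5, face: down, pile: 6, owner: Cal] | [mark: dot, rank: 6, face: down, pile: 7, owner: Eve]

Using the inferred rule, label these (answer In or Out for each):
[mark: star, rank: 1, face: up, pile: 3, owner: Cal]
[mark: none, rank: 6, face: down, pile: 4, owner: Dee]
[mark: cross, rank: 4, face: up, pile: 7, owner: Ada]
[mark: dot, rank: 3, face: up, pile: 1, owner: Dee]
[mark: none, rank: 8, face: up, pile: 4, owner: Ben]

The pattern is that an item is 'In' exactly when: face is up.
In: [mark: star, rank: 1, face: up, pile: 3, owner: Cal], since face is up. Out: [mark: none, rank: 6, face: down, pile: 4, owner: Dee], since face is down. In: [mark: cross, rank: 4, face: up, pile: 7, owner: Ada], since face is up. In: [mark: dot, rank: 3, face: up, pile: 1, owner: Dee], since face is up. In: [mark: none, rank: 8, face: up, pile: 4, owner: Ben], since face is up.

In, Out, In, In, In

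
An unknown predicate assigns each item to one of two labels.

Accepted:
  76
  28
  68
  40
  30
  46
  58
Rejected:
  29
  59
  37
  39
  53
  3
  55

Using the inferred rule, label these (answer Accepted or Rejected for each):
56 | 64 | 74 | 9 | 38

Accepted, Accepted, Accepted, Rejected, Accepted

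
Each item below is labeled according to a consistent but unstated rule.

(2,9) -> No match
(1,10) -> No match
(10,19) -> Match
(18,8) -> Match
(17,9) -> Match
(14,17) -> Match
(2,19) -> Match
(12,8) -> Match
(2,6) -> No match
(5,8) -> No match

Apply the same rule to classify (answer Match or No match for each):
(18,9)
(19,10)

The distinguishing property — sum ≥ 20 — holds for all the 'Match' cases and none of the 'No match' cases.
(18,9): 18+9 = 27 — checks out, so Match. (19,10): 19+10 = 29 — checks out, so Match.

Match, Match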